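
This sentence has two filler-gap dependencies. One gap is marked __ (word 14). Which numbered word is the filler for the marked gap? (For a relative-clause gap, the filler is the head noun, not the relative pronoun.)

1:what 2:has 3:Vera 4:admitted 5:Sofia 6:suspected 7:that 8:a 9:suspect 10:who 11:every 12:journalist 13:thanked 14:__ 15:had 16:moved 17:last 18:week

9

The marked gap is inside the relative clause, the direct object of "thanked".
Its filler is the head noun "suspect" (via "who"), at word 9.
(The other dependency links word 1 to a gap after word 16.)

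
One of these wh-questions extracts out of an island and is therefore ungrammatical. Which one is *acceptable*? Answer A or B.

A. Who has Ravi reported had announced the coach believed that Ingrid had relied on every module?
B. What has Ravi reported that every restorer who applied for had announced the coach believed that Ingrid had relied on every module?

A

In B, the wh-phrase is extracted from inside a complex-NP island (relative clause) (introduced by "who"), which blocks movement.
In A, the extraction path crosses only that-complement boundaries, which are transparent.
So A is grammatical.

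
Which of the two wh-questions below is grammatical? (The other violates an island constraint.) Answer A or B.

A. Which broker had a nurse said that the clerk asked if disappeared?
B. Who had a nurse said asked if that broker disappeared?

In A, the wh-phrase is extracted from inside a wh-island (introduced by "if"), which blocks movement.
In B, the extraction path crosses only that-complement boundaries, which are transparent.
So B is grammatical.

B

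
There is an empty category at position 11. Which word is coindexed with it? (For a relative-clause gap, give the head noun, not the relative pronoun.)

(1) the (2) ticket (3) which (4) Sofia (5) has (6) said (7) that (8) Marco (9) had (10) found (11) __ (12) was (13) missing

2

The gap at 11 is the object of "found", inside a relative clause.
The relative pronoun is "which" (word 3); it is bound by the head noun immediately before it.
Its filler is the head noun "ticket", at word 2.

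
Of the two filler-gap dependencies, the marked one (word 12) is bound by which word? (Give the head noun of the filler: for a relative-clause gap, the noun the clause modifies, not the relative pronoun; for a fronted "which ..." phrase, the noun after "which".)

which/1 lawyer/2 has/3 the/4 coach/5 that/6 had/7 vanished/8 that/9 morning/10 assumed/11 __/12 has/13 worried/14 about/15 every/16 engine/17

2

The marked gap is the subject of "worried".
Its filler is the fronted wh-phrase "which lawyer", at word 2.
(The other dependency links word 5 to a gap after word 6.)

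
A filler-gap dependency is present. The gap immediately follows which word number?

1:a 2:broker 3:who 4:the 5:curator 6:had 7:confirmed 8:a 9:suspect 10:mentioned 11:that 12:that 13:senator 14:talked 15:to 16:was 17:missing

15

The displaced element is "a broker" (word 2).
It is linked across 2 clause boundaries (Ø → that).
It functions as the object of the preposition "to" of "talked", so the gap sits immediately after word 15 ("to").
Base order: The curator had confirmed a suspect mentioned that that senator talked to a broker.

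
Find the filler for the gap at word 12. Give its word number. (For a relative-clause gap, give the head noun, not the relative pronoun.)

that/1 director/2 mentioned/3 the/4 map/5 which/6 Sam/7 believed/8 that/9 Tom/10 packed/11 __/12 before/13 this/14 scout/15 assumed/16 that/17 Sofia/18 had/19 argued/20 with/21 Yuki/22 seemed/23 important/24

The gap at 12 is the object of "packed", inside a relative clause.
The relative pronoun is "which" (word 6); it is bound by the head noun immediately before it.
Its filler is the head noun "map", at word 5.

5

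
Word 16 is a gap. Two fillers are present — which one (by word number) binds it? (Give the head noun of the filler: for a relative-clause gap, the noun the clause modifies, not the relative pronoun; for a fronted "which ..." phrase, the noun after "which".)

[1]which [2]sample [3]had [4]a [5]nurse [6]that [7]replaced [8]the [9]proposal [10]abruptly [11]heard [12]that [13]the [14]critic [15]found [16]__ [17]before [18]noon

2

The marked gap is the direct object of "found".
Its filler is the fronted wh-phrase "which sample", at word 2.
(The other dependency links word 5 to a gap after word 6.)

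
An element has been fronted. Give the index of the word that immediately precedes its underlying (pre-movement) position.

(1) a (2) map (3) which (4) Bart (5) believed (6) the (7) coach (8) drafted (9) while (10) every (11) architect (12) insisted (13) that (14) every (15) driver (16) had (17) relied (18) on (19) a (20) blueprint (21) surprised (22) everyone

The displaced element is "a map" (word 2).
It is linked across 1 clause boundary (Ø).
It functions as the direct object of "drafted", so the gap sits immediately after word 8 ("drafted").
Base order: Bart believed the coach drafted a map while every architect insisted that every driver had relied on a blueprint.

8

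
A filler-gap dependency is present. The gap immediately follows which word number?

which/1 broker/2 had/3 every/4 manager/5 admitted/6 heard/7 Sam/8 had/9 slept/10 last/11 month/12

The displaced element is "which broker" (word 2).
It is linked across 1 clause boundary (Ø).
It functions as the subject of "heard", so the gap sits immediately after word 6 ("admitted").
Base order: Every manager had admitted that which broker heard Sam had slept last month.

6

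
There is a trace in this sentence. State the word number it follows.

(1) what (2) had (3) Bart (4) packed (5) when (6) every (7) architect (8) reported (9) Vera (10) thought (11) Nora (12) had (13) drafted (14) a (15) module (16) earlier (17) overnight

4

The displaced element is "what" (word 1).
It functions as the direct object of "packed", so the gap sits immediately after word 4 ("packed").
Base order: Bart had packed what when every architect reported Vera thought Nora had drafted a module earlier overnight.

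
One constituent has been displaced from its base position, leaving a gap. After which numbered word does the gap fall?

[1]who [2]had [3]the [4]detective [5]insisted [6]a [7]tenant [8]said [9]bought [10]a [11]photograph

8

The displaced element is "who" (word 1).
It is linked across 2 clause boundaries (Ø → Ø).
It functions as the subject of "bought", so the gap sits immediately after word 8 ("said").
Base order: The detective had insisted a tenant said who bought a photograph.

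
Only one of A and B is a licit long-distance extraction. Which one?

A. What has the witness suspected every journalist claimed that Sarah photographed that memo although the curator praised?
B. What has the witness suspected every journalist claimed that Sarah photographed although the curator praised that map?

In A, the wh-phrase is extracted from inside an adjunct island (introduced by "although"), which blocks movement.
In B, the extraction path crosses only that-complement boundaries, which are transparent.
So B is grammatical.

B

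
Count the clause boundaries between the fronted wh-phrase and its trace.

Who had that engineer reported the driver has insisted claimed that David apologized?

2

"who" is extracted from the subject of "claimed".
Boundaries crossed, outermost first: [Ø], [Ø] — 2 in total.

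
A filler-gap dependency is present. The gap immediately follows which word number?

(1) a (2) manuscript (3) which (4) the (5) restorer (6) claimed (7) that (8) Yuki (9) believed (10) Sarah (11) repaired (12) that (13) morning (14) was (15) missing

The displaced element is "a manuscript" (word 2).
It is linked across 2 clause boundaries (that → Ø).
It functions as the direct object of "repaired", so the gap sits immediately after word 11 ("repaired").
Base order: The restorer claimed that Yuki believed Sarah repaired a manuscript that morning.

11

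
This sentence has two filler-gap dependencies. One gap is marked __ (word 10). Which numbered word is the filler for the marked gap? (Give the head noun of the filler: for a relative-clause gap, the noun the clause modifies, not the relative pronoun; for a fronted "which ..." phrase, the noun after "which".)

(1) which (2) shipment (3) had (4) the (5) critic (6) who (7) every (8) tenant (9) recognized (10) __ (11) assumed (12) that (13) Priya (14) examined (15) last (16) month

5

The marked gap is inside the relative clause, the direct object of "recognized".
Its filler is the head noun "critic" (via "who"), at word 5.
(The other dependency links word 2 to a gap after word 14.)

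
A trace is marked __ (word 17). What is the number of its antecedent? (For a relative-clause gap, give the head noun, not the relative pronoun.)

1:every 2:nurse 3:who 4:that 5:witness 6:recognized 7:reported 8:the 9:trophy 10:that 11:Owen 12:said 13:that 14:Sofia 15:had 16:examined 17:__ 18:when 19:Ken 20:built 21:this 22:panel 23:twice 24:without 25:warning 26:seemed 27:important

9

The gap at 17 is the object of "examined", inside a relative clause.
The relative pronoun is "that" (word 10); it is bound by the head noun immediately before it.
Its filler is the head noun "trophy", at word 9.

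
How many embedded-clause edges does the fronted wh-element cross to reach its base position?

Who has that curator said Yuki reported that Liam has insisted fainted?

"who" is extracted from the subject of "fainted".
Boundaries crossed, outermost first: [Ø], [that], [Ø] — 3 in total.

3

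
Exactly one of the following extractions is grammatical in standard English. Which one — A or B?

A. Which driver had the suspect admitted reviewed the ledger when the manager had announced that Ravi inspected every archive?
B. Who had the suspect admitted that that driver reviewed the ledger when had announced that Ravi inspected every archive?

In B, the wh-phrase is extracted from inside an adjunct island (introduced by "when"), which blocks movement.
In A, the extraction path crosses only that-complement boundaries, which are transparent.
So A is grammatical.

A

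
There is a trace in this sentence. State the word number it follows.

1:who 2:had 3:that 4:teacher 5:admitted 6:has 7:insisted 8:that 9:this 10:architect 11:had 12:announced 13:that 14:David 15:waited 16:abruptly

5

The displaced element is "who" (word 1).
It is linked across 1 clause boundary (Ø).
It functions as the subject of "insisted", so the gap sits immediately after word 5 ("admitted").
Base order: That teacher had admitted who has insisted that this architect had announced that David waited abruptly.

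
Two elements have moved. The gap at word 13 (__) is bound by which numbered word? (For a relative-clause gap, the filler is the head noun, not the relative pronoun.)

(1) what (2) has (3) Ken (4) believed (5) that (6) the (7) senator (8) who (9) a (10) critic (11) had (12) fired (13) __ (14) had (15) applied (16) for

The marked gap is inside the relative clause, the direct object of "fired".
Its filler is the head noun "senator" (via "who"), at word 7.
(The other dependency links word 1 to a gap after word 16.)

7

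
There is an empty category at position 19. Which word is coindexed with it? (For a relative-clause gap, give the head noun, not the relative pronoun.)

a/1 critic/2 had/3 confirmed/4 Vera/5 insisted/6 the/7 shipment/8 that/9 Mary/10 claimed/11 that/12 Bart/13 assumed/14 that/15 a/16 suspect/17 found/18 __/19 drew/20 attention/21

The gap at 19 is the object of "found", inside a relative clause.
The relative pronoun is "that" (word 9); it is bound by the head noun immediately before it.
Its filler is the head noun "shipment", at word 8.

8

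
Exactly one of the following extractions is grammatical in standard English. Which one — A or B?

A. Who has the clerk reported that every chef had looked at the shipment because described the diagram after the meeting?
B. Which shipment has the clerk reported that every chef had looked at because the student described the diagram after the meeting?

In A, the wh-phrase is extracted from inside an adjunct island (introduced by "because"), which blocks movement.
In B, the extraction path crosses only that-complement boundaries, which are transparent.
So B is grammatical.

B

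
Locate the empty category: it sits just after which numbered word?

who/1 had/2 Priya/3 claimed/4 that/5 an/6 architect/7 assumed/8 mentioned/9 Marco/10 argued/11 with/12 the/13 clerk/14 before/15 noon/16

8

The displaced element is "who" (word 1).
It is linked across 2 clause boundaries (that → Ø).
It functions as the subject of "mentioned", so the gap sits immediately after word 8 ("assumed").
Base order: Priya had claimed that an architect assumed who mentioned Marco argued with the clerk before noon.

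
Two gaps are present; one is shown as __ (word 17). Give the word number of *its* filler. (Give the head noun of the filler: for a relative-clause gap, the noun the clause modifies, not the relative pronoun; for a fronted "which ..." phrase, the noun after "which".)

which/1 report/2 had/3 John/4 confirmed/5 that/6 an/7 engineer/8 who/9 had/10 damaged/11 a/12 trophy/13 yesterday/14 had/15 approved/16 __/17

2

The marked gap is the direct object of "approved".
Its filler is the fronted wh-phrase "which report", at word 2.
(The other dependency links word 8 to a gap after word 9.)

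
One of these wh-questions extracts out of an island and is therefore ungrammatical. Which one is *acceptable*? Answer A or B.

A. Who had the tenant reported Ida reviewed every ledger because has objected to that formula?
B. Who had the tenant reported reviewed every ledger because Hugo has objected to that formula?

B

In A, the wh-phrase is extracted from inside an adjunct island (introduced by "because"), which blocks movement.
In B, the extraction path crosses only that-complement boundaries, which are transparent.
So B is grammatical.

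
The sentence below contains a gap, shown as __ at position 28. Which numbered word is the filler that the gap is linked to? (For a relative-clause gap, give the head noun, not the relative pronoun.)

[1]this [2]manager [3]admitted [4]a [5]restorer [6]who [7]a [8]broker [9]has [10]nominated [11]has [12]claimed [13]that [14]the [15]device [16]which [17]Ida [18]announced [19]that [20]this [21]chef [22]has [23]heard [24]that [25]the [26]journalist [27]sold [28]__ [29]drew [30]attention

The gap at 28 is the object of "sold", inside a relative clause.
The relative pronoun is "which" (word 16); it is bound by the head noun immediately before it.
Its filler is the head noun "device", at word 15.

15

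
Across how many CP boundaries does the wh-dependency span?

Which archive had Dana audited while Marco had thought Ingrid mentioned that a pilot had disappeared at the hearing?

"which archive" originates inside the matrix clause — no clause boundary is crossed.

0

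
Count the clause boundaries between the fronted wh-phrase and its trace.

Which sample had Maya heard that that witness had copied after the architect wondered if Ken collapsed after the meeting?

"which sample" is extracted from the object of "copied".
Boundaries crossed, outermost first: [that] — 1 in total.

1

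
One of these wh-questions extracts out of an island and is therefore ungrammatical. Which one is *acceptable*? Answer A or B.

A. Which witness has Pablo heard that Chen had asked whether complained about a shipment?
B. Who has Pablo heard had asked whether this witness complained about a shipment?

B

In A, the wh-phrase is extracted from inside a wh-island (introduced by "whether"), which blocks movement.
In B, the extraction path crosses only that-complement boundaries, which are transparent.
So B is grammatical.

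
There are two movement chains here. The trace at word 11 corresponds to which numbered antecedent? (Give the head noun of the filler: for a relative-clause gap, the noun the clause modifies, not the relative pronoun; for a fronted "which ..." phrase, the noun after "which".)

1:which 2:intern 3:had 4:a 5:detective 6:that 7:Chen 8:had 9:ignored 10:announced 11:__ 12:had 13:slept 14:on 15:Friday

The marked gap is the subject of "slept".
Its filler is the fronted wh-phrase "which intern", at word 2.
(The other dependency links word 5 to a gap after word 9.)

2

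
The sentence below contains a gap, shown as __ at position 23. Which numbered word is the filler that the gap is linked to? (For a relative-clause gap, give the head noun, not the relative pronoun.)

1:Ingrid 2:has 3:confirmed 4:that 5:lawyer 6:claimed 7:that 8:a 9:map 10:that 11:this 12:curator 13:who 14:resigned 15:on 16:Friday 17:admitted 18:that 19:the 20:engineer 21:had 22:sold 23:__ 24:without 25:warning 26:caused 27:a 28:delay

The gap at 23 is the object of "sold", inside a relative clause.
The relative pronoun is "that" (word 10); it is bound by the head noun immediately before it.
Its filler is the head noun "map", at word 9.

9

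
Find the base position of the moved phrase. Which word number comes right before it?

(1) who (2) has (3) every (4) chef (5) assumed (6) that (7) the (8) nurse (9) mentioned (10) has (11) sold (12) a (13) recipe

The displaced element is "who" (word 1).
It is linked across 2 clause boundaries (that → Ø).
It functions as the subject of "sold", so the gap sits immediately after word 9 ("mentioned").
Base order: Every chef has assumed that the nurse mentioned that who has sold a recipe.

9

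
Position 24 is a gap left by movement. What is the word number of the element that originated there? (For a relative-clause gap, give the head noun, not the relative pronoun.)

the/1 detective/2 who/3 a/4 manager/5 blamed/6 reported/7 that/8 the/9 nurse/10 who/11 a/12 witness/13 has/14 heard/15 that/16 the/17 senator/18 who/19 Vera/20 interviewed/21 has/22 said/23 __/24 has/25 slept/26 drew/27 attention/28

The gap at 24 is the subject of "slept", inside a relative clause.
The relative pronoun is "who" (word 11); it is bound by the head noun immediately before it.
Its filler is the head noun "nurse", at word 10.

10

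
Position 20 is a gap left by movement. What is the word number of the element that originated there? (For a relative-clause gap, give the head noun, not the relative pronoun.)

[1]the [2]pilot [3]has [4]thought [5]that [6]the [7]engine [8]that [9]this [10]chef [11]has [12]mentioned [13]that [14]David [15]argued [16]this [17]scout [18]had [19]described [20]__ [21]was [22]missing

The gap at 20 is the object of "described", inside a relative clause.
The relative pronoun is "that" (word 8); it is bound by the head noun immediately before it.
Its filler is the head noun "engine", at word 7.

7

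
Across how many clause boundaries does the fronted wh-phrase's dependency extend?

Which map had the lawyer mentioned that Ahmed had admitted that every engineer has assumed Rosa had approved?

3

"which map" is extracted from the object of "approved".
Boundaries crossed, outermost first: [that], [that], [Ø] — 3 in total.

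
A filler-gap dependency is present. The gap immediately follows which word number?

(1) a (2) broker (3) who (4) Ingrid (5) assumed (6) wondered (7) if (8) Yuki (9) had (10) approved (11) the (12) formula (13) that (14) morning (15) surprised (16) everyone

The displaced element is "a broker" (word 2).
It is linked across 1 clause boundary (Ø).
It functions as the subject of "wondered", so the gap sits immediately after word 5 ("assumed").
Base order: Ingrid assumed a broker wondered if Yuki had approved the formula that morning.

5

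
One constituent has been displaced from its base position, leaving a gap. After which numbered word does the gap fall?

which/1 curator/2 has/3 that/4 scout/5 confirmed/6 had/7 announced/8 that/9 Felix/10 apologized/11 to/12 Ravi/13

The displaced element is "which curator" (word 2).
It is linked across 1 clause boundary (Ø).
It functions as the subject of "announced", so the gap sits immediately after word 6 ("confirmed").
Base order: That scout has confirmed that which curator had announced that Felix apologized to Ravi.

6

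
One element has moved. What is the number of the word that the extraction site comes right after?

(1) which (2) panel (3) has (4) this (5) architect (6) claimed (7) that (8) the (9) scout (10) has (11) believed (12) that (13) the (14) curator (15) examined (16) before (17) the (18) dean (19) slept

The displaced element is "which panel" (word 2).
It is linked across 2 clause boundaries (that → that).
It functions as the direct object of "examined", so the gap sits immediately after word 15 ("examined").
Base order: This architect has claimed that the scout has believed that the curator examined which panel before the dean slept.

15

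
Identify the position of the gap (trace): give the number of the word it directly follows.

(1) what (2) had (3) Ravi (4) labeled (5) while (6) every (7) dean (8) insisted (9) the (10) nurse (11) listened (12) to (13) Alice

4

The displaced element is "what" (word 1).
It functions as the direct object of "labeled", so the gap sits immediately after word 4 ("labeled").
Base order: Ravi had labeled what while every dean insisted the nurse listened to Alice.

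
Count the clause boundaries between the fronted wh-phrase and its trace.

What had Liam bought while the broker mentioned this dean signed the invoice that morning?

0

"what" originates inside the matrix clause — no clause boundary is crossed.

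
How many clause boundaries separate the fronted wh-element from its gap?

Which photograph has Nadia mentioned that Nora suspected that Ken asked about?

2

"which photograph" is extracted from the PP object of "asked".
Boundaries crossed, outermost first: [that], [that] — 2 in total.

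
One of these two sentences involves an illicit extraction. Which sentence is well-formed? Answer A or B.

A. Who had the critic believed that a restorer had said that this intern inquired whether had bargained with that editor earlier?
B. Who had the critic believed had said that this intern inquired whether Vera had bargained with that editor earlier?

B

In A, the wh-phrase is extracted from inside a wh-island (introduced by "whether"), which blocks movement.
In B, the extraction path crosses only that-complement boundaries, which are transparent.
So B is grammatical.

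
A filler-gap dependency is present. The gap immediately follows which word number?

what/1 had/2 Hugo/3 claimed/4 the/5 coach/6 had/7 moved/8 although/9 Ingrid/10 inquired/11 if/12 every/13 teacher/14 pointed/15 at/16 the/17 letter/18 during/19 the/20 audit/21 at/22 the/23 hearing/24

The displaced element is "what" (word 1).
It is linked across 1 clause boundary (Ø).
It functions as the direct object of "moved", so the gap sits immediately after word 8 ("moved").
Base order: Hugo had claimed the coach had moved what although Ingrid inquired if every teacher pointed at the letter during the audit at the hearing.

8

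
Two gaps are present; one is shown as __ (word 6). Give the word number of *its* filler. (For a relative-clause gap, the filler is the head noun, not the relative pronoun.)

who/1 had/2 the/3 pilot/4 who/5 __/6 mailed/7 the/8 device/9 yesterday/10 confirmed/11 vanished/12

The marked gap is inside the relative clause, the subject of "mailed".
Its filler is the head noun "pilot" (via "who"), at word 4.
(The other dependency links word 1 to a gap after word 11.)

4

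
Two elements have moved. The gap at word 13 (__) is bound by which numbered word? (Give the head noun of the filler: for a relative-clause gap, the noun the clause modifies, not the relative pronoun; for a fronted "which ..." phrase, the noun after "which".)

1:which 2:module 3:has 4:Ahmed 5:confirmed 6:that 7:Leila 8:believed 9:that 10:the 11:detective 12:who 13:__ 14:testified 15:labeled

The marked gap is inside the relative clause, the subject of "testified".
Its filler is the head noun "detective" (via "who"), at word 11.
(The other dependency links word 2 to a gap after word 15.)

11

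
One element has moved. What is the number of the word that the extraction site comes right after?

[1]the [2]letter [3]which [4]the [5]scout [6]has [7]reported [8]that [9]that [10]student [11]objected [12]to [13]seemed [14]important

12

The displaced element is "the letter" (word 2).
It is linked across 1 clause boundary (that).
It functions as the object of the preposition "to" of "objected", so the gap sits immediately after word 12 ("to").
Base order: The scout has reported that that student objected to the letter.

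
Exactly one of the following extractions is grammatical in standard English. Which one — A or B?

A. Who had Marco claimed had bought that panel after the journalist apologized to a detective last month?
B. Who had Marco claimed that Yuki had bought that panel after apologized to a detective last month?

A

In B, the wh-phrase is extracted from inside an adjunct island (introduced by "after"), which blocks movement.
In A, the extraction path crosses only that-complement boundaries, which are transparent.
So A is grammatical.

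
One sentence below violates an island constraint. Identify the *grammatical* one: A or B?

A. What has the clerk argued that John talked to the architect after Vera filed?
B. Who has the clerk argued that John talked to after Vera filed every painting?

In A, the wh-phrase is extracted from inside an adjunct island (introduced by "after"), which blocks movement.
In B, the extraction path crosses only that-complement boundaries, which are transparent.
So B is grammatical.

B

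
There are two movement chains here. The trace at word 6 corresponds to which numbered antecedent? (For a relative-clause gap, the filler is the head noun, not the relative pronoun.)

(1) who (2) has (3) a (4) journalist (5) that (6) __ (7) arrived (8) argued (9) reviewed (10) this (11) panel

The marked gap is inside the relative clause, the subject of "arrived".
Its filler is the head noun "journalist" (via "that"), at word 4.
(The other dependency links word 1 to a gap after word 8.)

4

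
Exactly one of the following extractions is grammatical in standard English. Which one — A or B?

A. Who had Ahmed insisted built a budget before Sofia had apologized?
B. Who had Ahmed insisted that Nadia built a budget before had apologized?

In B, the wh-phrase is extracted from inside an adjunct island (introduced by "before"), which blocks movement.
In A, the extraction path crosses only that-complement boundaries, which are transparent.
So A is grammatical.

A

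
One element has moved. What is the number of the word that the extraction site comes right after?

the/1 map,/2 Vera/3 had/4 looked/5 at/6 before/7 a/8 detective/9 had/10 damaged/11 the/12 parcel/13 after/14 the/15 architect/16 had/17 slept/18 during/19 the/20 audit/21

The displaced element is "the map" (word 2).
It functions as the object of the preposition "at" of "looked", so the gap sits immediately after word 6 ("at").
Base order: Vera had looked at the map before a detective had damaged the parcel after the architect had slept during the audit.

6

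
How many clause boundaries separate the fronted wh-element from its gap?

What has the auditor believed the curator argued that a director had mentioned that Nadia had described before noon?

"what" is extracted from the object of "described".
Boundaries crossed, outermost first: [Ø], [that], [that] — 3 in total.

3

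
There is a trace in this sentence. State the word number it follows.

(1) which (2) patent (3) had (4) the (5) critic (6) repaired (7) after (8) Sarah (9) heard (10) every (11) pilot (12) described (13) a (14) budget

6

The displaced element is "which patent" (word 2).
It functions as the direct object of "repaired", so the gap sits immediately after word 6 ("repaired").
Base order: The critic had repaired which patent after Sarah heard every pilot described a budget.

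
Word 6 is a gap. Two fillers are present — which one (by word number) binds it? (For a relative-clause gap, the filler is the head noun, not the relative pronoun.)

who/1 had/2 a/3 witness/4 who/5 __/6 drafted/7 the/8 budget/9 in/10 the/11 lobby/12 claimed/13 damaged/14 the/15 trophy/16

The marked gap is inside the relative clause, the subject of "drafted".
Its filler is the head noun "witness" (via "who"), at word 4.
(The other dependency links word 1 to a gap after word 13.)

4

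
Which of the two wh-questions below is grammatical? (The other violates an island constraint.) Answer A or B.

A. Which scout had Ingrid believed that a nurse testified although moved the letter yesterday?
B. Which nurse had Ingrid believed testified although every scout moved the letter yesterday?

In A, the wh-phrase is extracted from inside an adjunct island (introduced by "although"), which blocks movement.
In B, the extraction path crosses only that-complement boundaries, which are transparent.
So B is grammatical.

B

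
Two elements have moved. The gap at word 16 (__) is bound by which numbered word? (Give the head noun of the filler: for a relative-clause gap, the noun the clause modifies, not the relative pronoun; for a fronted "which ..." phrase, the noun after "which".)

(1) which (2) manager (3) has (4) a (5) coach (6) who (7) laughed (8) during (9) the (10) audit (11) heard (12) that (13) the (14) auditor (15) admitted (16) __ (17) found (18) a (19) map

The marked gap is the subject of "found".
Its filler is the fronted wh-phrase "which manager", at word 2.
(The other dependency links word 5 to a gap after word 6.)

2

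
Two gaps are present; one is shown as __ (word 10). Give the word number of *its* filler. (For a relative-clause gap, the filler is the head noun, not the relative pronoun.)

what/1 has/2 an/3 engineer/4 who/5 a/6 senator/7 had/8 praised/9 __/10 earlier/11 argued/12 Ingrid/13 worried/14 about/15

The marked gap is inside the relative clause, the direct object of "praised".
Its filler is the head noun "engineer" (via "who"), at word 4.
(The other dependency links word 1 to a gap after word 15.)

4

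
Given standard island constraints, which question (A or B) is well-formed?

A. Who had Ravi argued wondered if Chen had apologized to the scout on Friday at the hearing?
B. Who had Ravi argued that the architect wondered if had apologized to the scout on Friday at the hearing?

In B, the wh-phrase is extracted from inside a wh-island (introduced by "if"), which blocks movement.
In A, the extraction path crosses only that-complement boundaries, which are transparent.
So A is grammatical.

A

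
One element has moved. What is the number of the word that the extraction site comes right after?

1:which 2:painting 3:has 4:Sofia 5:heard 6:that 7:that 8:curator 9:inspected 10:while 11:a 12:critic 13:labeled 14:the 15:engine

9

The displaced element is "which painting" (word 2).
It is linked across 1 clause boundary (that).
It functions as the direct object of "inspected", so the gap sits immediately after word 9 ("inspected").
Base order: Sofia has heard that that curator inspected which painting while a critic labeled the engine.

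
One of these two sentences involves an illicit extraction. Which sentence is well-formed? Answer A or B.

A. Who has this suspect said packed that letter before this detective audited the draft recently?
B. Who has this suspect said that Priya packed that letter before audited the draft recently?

A

In B, the wh-phrase is extracted from inside an adjunct island (introduced by "before"), which blocks movement.
In A, the extraction path crosses only that-complement boundaries, which are transparent.
So A is grammatical.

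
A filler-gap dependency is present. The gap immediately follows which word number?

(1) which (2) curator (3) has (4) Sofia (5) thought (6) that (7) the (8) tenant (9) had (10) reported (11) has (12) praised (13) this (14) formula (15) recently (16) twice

10

The displaced element is "which curator" (word 2).
It is linked across 2 clause boundaries (that → Ø).
It functions as the subject of "praised", so the gap sits immediately after word 10 ("reported").
Base order: Sofia has thought that the tenant had reported that which curator has praised this formula recently twice.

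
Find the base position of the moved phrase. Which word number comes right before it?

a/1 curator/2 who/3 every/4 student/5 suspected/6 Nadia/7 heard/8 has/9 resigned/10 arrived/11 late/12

The displaced element is "a curator" (word 2).
It is linked across 2 clause boundaries (Ø → Ø).
It functions as the subject of "resigned", so the gap sits immediately after word 8 ("heard").
Base order: Every student suspected Nadia heard that a curator has resigned.

8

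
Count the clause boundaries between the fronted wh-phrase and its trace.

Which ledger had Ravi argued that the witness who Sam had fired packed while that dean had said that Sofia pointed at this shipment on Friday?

1

"which ledger" is extracted from the object of "packed".
Boundaries crossed, outermost first: [that] — 1 in total.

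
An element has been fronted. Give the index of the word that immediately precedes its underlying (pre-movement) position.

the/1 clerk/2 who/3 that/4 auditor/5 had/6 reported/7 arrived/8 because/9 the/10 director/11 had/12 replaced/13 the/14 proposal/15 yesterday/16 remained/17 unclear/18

The displaced element is "the clerk" (word 2).
It is linked across 1 clause boundary (Ø).
It functions as the subject of "arrived", so the gap sits immediately after word 7 ("reported").
Base order: That auditor had reported that the clerk arrived because the director had replaced the proposal yesterday.

7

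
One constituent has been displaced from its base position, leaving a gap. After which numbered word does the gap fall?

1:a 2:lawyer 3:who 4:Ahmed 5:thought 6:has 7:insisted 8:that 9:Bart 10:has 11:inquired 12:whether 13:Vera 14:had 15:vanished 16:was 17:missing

5

The displaced element is "a lawyer" (word 2).
It is linked across 1 clause boundary (Ø).
It functions as the subject of "insisted", so the gap sits immediately after word 5 ("thought").
Base order: Ahmed thought that a lawyer has insisted that Bart has inquired whether Vera had vanished.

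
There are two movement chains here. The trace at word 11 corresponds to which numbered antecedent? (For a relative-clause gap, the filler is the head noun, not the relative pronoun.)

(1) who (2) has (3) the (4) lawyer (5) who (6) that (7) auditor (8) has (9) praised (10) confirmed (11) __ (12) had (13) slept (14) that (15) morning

1

The marked gap is the subject of "slept".
Its filler is the fronted wh-phrase "who", at word 1.
(The other dependency links word 4 to a gap after word 9.)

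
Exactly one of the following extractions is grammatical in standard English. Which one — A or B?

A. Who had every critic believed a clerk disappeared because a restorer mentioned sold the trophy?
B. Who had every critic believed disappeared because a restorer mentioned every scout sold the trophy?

In A, the wh-phrase is extracted from inside an adjunct island (introduced by "because"), which blocks movement.
In B, the extraction path crosses only that-complement boundaries, which are transparent.
So B is grammatical.

B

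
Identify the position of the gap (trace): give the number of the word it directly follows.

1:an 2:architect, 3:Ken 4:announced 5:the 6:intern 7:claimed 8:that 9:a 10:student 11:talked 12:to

The displaced element is "an architect" (word 2).
It is linked across 2 clause boundaries (Ø → that).
It functions as the object of the preposition "to" of "talked", so the gap sits immediately after word 12 ("to").
Base order: Ken announced the intern claimed that a student talked to an architect.

12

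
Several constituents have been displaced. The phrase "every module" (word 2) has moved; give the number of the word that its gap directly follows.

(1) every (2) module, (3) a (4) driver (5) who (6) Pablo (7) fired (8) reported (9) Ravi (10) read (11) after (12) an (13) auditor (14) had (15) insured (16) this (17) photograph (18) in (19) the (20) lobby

10

The displaced element is "every module" (word 2).
It is linked across 1 clause boundary (Ø).
It functions as the direct object of "read", so the gap sits immediately after word 10 ("read").
Base order: A driver who Pablo fired reported Ravi read every module after an auditor had insured this photograph in the lobby.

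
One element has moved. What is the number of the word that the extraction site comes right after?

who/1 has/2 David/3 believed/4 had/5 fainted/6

4

The displaced element is "who" (word 1).
It is linked across 1 clause boundary (Ø).
It functions as the subject of "fainted", so the gap sits immediately after word 4 ("believed").
Base order: David has believed who had fainted.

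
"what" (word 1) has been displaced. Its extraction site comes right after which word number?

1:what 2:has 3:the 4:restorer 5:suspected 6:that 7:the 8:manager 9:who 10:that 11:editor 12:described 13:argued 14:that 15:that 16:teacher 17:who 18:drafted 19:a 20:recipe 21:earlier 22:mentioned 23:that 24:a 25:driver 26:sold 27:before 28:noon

26

The displaced element is "what" (word 1).
It is linked across 3 clause boundaries (that → that → that).
It functions as the direct object of "sold", so the gap sits immediately after word 26 ("sold").
Base order: The restorer has suspected that the manager who that editor described argued that that teacher who drafted a recipe earlier mentioned that a driver sold what before noon.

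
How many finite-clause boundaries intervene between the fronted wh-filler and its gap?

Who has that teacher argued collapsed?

1

"who" is extracted from the subject of "collapsed".
Boundaries crossed, outermost first: [Ø] — 1 in total.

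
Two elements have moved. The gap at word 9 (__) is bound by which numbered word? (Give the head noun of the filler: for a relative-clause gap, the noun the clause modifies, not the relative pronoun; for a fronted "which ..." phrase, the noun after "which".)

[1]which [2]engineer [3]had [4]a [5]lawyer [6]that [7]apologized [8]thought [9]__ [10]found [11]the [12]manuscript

2

The marked gap is the subject of "found".
Its filler is the fronted wh-phrase "which engineer", at word 2.
(The other dependency links word 5 to a gap after word 6.)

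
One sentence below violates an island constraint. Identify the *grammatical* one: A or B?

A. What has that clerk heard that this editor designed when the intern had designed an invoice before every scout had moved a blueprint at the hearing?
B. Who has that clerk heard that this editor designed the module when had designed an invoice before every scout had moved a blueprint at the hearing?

In B, the wh-phrase is extracted from inside an adjunct island (introduced by "when"), which blocks movement.
In A, the extraction path crosses only that-complement boundaries, which are transparent.
So A is grammatical.

A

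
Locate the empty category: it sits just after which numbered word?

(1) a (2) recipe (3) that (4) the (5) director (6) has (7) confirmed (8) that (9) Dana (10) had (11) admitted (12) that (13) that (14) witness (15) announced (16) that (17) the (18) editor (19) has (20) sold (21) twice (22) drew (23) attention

The displaced element is "a recipe" (word 2).
It is linked across 3 clause boundaries (that → that → that).
It functions as the direct object of "sold", so the gap sits immediately after word 20 ("sold").
Base order: The director has confirmed that Dana had admitted that that witness announced that the editor has sold a recipe twice.

20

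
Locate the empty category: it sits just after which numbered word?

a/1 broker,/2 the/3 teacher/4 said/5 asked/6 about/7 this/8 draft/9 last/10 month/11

The displaced element is "a broker" (word 2).
It is linked across 1 clause boundary (Ø).
It functions as the subject of "asked", so the gap sits immediately after word 5 ("said").
Base order: The teacher said that a broker asked about this draft last month.

5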